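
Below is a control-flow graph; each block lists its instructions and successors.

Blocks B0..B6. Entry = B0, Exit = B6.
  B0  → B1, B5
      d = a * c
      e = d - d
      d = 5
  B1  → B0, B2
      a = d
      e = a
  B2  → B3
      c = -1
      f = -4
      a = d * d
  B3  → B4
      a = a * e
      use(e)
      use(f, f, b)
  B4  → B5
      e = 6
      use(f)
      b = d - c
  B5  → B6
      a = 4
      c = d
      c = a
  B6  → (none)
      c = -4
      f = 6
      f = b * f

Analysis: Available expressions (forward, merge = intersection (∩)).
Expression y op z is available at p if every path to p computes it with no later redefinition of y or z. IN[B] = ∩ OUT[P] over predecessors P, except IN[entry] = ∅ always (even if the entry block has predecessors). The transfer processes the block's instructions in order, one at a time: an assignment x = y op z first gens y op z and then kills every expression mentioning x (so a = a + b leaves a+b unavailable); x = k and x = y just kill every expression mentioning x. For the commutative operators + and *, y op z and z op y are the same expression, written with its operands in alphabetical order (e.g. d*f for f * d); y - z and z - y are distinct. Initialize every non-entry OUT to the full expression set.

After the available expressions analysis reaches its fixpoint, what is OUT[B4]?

Answer: {d*d, d-c}

Trace:
Converged values:
  B0:  IN={}  OUT={a*c}
  B1:  IN={a*c}  OUT={}
  B2:  IN={}  OUT={d*d}
  B3:  IN={d*d}  OUT={d*d}
  B4:  IN={d*d}  OUT={d*d, d-c}
  B5:  IN={}  OUT={}
  B6:  IN={}  OUT={}

Merge at B4: IN[B4] = OUT[B3] = {d*d}
Applying B4's transfer function to that IN value gives OUT[B4] (row B4 above).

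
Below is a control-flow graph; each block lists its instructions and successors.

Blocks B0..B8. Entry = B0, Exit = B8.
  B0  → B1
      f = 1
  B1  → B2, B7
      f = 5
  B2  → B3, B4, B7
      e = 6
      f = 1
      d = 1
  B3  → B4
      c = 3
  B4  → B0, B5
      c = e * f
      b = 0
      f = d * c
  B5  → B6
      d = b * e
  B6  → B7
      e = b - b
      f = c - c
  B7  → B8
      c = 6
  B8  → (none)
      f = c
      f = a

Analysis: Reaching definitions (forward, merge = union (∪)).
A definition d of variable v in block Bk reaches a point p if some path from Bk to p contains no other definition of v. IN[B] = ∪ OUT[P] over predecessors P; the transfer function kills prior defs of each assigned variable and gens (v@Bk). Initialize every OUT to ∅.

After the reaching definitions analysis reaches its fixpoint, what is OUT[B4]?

Per-block solution:
  B0: | IN={b@B4, c@B4, d@B2, e@B2, f@B4} | OUT={b@B4, c@B4, d@B2, e@B2, f@B0}
  B1: | IN={b@B4, c@B4, d@B2, e@B2, f@B0} | OUT={b@B4, c@B4, d@B2, e@B2, f@B1}
  B2: | IN={b@B4, c@B4, d@B2, e@B2, f@B1} | OUT={b@B4, c@B4, d@B2, e@B2, f@B2}
  B3: | IN={b@B4, c@B4, d@B2, e@B2, f@B2} | OUT={b@B4, c@B3, d@B2, e@B2, f@B2}
  B4: | IN={b@B4, c@B3, c@B4, d@B2, e@B2, f@B2} | OUT={b@B4, c@B4, d@B2, e@B2, f@B4}
  B5: | IN={b@B4, c@B4, d@B2, e@B2, f@B4} | OUT={b@B4, c@B4, d@B5, e@B2, f@B4}
  B6: | IN={b@B4, c@B4, d@B5, e@B2, f@B4} | OUT={b@B4, c@B4, d@B5, e@B6, f@B6}
  B7: | IN={b@B4, c@B4, d@B2, d@B5, e@B2, e@B6, f@B1, f@B2, f@B6} | OUT={b@B4, c@B7, d@B2, d@B5, e@B2, e@B6, f@B1, f@B2, f@B6}
  B8: | IN={b@B4, c@B7, d@B2, d@B5, e@B2, e@B6, f@B1, f@B2, f@B6} | OUT={b@B4, c@B7, d@B2, d@B5, e@B2, e@B6, f@B8}

Merge at B4: IN[B4] = OUT[B2] ⊔ OUT[B3] = {b@B4, c@B3, c@B4, d@B2, e@B2, f@B2}
Applying B4's transfer function to that IN value gives OUT[B4] (row B4 above).

Answer: {b@B4, c@B4, d@B2, e@B2, f@B4}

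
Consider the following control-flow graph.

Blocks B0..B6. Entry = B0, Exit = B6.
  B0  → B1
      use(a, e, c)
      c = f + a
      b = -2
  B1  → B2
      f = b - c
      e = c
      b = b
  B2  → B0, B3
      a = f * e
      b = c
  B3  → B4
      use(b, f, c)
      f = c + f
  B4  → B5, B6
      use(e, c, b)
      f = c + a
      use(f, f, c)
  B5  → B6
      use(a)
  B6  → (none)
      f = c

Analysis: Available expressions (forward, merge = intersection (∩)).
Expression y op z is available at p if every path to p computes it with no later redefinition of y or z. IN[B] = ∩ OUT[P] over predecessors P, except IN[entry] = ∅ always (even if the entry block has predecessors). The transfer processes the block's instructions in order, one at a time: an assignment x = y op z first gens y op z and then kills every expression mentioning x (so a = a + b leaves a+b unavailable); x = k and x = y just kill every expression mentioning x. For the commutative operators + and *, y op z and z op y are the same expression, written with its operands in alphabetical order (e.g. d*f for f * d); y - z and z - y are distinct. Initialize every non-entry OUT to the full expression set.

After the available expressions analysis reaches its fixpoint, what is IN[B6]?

Answer: {a+c}

Derivation:
Converged values:
  B0:   IN={}   OUT={a+f}
  B1:   IN={a+f}   OUT={}
  B2:   IN={}   OUT={e*f}
  B3:   IN={e*f}   OUT={}
  B4:   IN={}   OUT={a+c}
  B5:   IN={a+c}   OUT={a+c}
  B6:   IN={a+c}   OUT={a+c}

Merge at B6: IN[B6] = OUT[B4] ∩ OUT[B5] = {a+c}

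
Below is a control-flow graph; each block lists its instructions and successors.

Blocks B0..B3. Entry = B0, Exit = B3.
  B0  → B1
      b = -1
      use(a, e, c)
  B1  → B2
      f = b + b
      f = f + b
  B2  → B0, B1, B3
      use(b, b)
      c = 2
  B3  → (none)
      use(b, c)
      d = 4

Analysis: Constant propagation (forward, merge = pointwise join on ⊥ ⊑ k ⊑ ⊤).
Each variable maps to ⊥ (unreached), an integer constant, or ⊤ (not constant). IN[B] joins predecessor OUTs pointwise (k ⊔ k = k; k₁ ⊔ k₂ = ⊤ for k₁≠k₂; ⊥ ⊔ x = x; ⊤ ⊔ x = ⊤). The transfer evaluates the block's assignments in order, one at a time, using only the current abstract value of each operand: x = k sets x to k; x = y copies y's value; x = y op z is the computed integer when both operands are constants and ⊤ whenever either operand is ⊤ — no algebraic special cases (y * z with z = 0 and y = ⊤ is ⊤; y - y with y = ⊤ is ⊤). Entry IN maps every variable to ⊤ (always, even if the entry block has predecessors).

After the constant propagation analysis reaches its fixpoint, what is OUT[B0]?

Per-block solution:
  B0:  IN=(all ⊤)  OUT={b:-1; rest ⊤}
  B1:  IN={b:-1; rest ⊤}  OUT={b:-1, f:-3; rest ⊤}
  B2:  IN={b:-1, f:-3; rest ⊤}  OUT={b:-1, c:2, f:-3; rest ⊤}
  B3:  IN={b:-1, c:2, f:-3; rest ⊤}  OUT={b:-1, c:2, d:4, f:-3; rest ⊤}

Merge at B0 (entry node, so the boundary value (all ⊤) is joined with the incoming edge(s)): IN[B0] = (all ⊤) ⊔ OUT[B2] = {a: ⊤, b: ⊤, c: ⊤, d: ⊤, e: ⊤, f: ⊤}
Applying B0's transfer function to that IN value gives OUT[B0] (row B0 above).

Answer: {a: ⊤, b: -1, c: ⊤, d: ⊤, e: ⊤, f: ⊤}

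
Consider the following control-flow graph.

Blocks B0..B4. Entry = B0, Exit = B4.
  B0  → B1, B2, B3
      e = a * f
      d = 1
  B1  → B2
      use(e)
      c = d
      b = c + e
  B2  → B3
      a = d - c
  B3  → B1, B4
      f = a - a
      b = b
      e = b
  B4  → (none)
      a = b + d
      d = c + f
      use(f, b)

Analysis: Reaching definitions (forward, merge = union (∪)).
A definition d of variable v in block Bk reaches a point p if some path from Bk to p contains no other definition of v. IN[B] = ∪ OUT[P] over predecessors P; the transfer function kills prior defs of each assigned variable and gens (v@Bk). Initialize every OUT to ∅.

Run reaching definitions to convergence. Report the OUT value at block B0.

Answer: {d@B0, e@B0}

Working:
Per-block solution:
  B0: | IN={} | OUT={d@B0, e@B0}
  B1: | IN={a@B2, b@B3, c@B1, d@B0, e@B0, e@B3, f@B3} | OUT={a@B2, b@B1, c@B1, d@B0, e@B0, e@B3, f@B3}
  B2: | IN={a@B2, b@B1, c@B1, d@B0, e@B0, e@B3, f@B3} | OUT={a@B2, b@B1, c@B1, d@B0, e@B0, e@B3, f@B3}
  B3: | IN={a@B2, b@B1, c@B1, d@B0, e@B0, e@B3, f@B3} | OUT={a@B2, b@B3, c@B1, d@B0, e@B3, f@B3}
  B4: | IN={a@B2, b@B3, c@B1, d@B0, e@B3, f@B3} | OUT={a@B4, b@B3, c@B1, d@B4, e@B3, f@B3}

B0 is the boundary node: IN[B0] = {}
Applying B0's transfer function to that IN value gives OUT[B0] (row B0 above).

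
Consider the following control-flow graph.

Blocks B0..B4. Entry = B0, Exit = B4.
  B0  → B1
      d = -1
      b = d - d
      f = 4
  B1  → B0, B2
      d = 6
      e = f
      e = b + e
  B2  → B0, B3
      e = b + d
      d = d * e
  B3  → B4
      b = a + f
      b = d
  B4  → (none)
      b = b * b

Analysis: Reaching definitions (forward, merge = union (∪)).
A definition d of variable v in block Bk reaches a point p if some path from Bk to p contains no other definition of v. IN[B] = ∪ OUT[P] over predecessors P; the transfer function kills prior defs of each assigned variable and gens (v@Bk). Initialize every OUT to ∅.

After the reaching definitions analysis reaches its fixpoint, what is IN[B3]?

Answer: {b@B0, d@B2, e@B2, f@B0}

Working:
Fixpoint table:
  B0:   IN={b@B0, d@B1, d@B2, e@B1, e@B2, f@B0}   OUT={b@B0, d@B0, e@B1, e@B2, f@B0}
  B1:   IN={b@B0, d@B0, e@B1, e@B2, f@B0}   OUT={b@B0, d@B1, e@B1, f@B0}
  B2:   IN={b@B0, d@B1, e@B1, f@B0}   OUT={b@B0, d@B2, e@B2, f@B0}
  B3:   IN={b@B0, d@B2, e@B2, f@B0}   OUT={b@B3, d@B2, e@B2, f@B0}
  B4:   IN={b@B3, d@B2, e@B2, f@B0}   OUT={b@B4, d@B2, e@B2, f@B0}

Merge at B3: IN[B3] = OUT[B2] = {b@B0, d@B2, e@B2, f@B0}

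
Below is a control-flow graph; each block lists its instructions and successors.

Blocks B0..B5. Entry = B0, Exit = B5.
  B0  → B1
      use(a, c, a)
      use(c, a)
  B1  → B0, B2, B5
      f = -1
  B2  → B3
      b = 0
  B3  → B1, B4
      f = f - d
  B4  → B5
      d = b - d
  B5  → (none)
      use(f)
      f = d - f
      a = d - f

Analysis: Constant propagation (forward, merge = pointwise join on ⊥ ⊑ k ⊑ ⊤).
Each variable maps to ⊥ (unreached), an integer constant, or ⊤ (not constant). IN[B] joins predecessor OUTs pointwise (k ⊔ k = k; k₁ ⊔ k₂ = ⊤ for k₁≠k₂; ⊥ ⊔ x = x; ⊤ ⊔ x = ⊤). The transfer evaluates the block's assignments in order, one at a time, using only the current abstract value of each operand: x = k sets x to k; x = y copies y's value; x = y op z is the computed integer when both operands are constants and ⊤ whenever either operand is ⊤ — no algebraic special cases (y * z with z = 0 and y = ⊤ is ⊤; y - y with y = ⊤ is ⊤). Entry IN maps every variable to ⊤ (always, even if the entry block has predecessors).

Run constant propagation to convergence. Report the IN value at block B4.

Per-block solution:
  B0:  IN=(all ⊤)  OUT=(all ⊤)
  B1:  IN=(all ⊤)  OUT={f:-1; rest ⊤}
  B2:  IN={f:-1; rest ⊤}  OUT={b:0, f:-1; rest ⊤}
  B3:  IN={b:0, f:-1; rest ⊤}  OUT={b:0; rest ⊤}
  B4:  IN={b:0; rest ⊤}  OUT={b:0; rest ⊤}
  B5:  IN=(all ⊤)  OUT=(all ⊤)

Merge at B4: IN[B4] = OUT[B3] = {a: ⊤, b: 0, c: ⊤, d: ⊤, e: ⊤, f: ⊤}

Answer: {a: ⊤, b: 0, c: ⊤, d: ⊤, e: ⊤, f: ⊤}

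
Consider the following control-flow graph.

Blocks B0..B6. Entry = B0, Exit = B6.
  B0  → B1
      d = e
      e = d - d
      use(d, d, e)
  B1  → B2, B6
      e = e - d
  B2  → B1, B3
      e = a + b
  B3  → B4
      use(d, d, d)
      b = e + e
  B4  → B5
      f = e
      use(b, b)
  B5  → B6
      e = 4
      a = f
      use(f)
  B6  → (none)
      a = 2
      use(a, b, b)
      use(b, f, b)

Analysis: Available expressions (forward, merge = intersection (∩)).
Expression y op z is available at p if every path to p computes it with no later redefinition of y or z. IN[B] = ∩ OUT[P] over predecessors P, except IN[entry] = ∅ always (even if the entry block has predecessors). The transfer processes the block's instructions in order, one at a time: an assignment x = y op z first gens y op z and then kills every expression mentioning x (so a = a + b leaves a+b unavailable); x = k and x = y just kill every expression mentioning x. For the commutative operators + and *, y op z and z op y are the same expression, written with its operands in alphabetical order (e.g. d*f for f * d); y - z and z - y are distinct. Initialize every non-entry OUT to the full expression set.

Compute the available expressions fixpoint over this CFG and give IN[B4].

Answer: {d-d, e+e}

Working:
Fixpoint table:
  B0:  IN={}  OUT={d-d}
  B1:  IN={d-d}  OUT={d-d}
  B2:  IN={d-d}  OUT={a+b, d-d}
  B3:  IN={a+b, d-d}  OUT={d-d, e+e}
  B4:  IN={d-d, e+e}  OUT={d-d, e+e}
  B5:  IN={d-d, e+e}  OUT={d-d}
  B6:  IN={d-d}  OUT={d-d}

Merge at B4: IN[B4] = OUT[B3] = {d-d, e+e}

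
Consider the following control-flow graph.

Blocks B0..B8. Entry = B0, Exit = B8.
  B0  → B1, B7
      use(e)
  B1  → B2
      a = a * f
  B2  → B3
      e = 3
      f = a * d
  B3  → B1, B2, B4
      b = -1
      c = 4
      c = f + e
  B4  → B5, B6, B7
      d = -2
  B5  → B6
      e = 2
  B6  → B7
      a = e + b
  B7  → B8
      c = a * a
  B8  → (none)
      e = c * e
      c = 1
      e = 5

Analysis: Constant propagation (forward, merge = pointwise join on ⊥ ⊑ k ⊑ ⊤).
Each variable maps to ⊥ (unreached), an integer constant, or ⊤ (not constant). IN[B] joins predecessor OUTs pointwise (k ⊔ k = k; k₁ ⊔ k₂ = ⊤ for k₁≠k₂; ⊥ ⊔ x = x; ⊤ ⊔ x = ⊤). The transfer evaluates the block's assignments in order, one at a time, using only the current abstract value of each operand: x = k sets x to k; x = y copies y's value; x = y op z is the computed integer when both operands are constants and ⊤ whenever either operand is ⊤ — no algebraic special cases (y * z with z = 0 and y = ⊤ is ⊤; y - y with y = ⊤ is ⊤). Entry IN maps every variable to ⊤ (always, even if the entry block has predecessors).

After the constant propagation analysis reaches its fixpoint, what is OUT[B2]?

Fixpoint table:
  B0:   IN=(all ⊤)   OUT=(all ⊤)
  B1:   IN=(all ⊤)   OUT=(all ⊤)
  B2:   IN=(all ⊤)   OUT={e:3; rest ⊤}
  B3:   IN={e:3; rest ⊤}   OUT={b:-1, e:3; rest ⊤}
  B4:   IN={b:-1, e:3; rest ⊤}   OUT={b:-1, d:-2, e:3; rest ⊤}
  B5:   IN={b:-1, d:-2, e:3; rest ⊤}   OUT={b:-1, d:-2, e:2; rest ⊤}
  B6:   IN={b:-1, d:-2; rest ⊤}   OUT={b:-1, d:-2; rest ⊤}
  B7:   IN=(all ⊤)   OUT=(all ⊤)
  B8:   IN=(all ⊤)   OUT={c:1, e:5; rest ⊤}

Merge at B2: IN[B2] = OUT[B1] ⊔ OUT[B3] = {a: ⊤, b: ⊤, c: ⊤, d: ⊤, e: ⊤, f: ⊤}
Applying B2's transfer function to that IN value gives OUT[B2] (row B2 above).

Answer: {a: ⊤, b: ⊤, c: ⊤, d: ⊤, e: 3, f: ⊤}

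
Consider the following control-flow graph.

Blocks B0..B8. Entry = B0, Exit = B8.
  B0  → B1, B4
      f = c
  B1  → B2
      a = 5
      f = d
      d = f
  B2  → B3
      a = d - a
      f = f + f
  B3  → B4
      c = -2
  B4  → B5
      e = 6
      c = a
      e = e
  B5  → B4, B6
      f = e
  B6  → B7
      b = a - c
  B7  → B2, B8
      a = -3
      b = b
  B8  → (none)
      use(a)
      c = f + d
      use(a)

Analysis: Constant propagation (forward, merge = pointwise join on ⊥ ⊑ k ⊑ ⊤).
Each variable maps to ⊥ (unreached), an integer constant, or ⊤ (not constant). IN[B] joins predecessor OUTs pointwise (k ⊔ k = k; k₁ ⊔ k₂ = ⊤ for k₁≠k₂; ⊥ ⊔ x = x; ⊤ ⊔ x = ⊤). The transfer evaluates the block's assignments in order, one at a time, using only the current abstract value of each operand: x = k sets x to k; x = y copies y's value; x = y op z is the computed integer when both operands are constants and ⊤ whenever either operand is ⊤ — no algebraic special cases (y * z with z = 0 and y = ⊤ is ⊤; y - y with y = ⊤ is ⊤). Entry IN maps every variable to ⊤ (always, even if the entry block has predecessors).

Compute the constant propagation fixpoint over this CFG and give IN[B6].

Converged values:
  B0: | IN=(all ⊤) | OUT=(all ⊤)
  B1: | IN=(all ⊤) | OUT={a:5; rest ⊤}
  B2: | IN=(all ⊤) | OUT=(all ⊤)
  B3: | IN=(all ⊤) | OUT={c:-2; rest ⊤}
  B4: | IN=(all ⊤) | OUT={e:6; rest ⊤}
  B5: | IN={e:6; rest ⊤} | OUT={e:6, f:6; rest ⊤}
  B6: | IN={e:6, f:6; rest ⊤} | OUT={e:6, f:6; rest ⊤}
  B7: | IN={e:6, f:6; rest ⊤} | OUT={a:-3, e:6, f:6; rest ⊤}
  B8: | IN={a:-3, e:6, f:6; rest ⊤} | OUT={a:-3, e:6, f:6; rest ⊤}

Merge at B6: IN[B6] = OUT[B5] = {a: ⊤, b: ⊤, c: ⊤, d: ⊤, e: 6, f: 6}

Answer: {a: ⊤, b: ⊤, c: ⊤, d: ⊤, e: 6, f: 6}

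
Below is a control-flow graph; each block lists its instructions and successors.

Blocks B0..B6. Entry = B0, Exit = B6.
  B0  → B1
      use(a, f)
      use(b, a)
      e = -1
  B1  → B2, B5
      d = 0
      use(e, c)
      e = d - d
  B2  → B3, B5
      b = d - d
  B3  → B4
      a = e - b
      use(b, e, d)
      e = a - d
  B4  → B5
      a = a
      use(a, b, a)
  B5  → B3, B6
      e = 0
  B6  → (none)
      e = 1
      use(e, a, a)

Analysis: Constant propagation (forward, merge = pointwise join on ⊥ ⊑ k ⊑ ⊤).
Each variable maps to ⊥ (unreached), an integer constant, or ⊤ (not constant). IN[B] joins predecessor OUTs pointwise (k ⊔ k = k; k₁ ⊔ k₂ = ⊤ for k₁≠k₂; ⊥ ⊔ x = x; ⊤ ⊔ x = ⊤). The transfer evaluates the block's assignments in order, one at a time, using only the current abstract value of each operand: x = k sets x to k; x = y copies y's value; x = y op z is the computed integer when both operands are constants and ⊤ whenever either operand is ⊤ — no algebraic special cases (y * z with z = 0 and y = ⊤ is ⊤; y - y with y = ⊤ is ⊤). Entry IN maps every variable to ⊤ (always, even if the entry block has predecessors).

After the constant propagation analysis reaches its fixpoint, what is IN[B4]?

Per-block solution:
  B0:   IN=(all ⊤)   OUT={e:-1; rest ⊤}
  B1:   IN={e:-1; rest ⊤}   OUT={d:0, e:0; rest ⊤}
  B2:   IN={d:0, e:0; rest ⊤}   OUT={b:0, d:0, e:0; rest ⊤}
  B3:   IN={d:0, e:0; rest ⊤}   OUT={d:0; rest ⊤}
  B4:   IN={d:0; rest ⊤}   OUT={d:0; rest ⊤}
  B5:   IN={d:0; rest ⊤}   OUT={d:0, e:0; rest ⊤}
  B6:   IN={d:0, e:0; rest ⊤}   OUT={d:0, e:1; rest ⊤}

Merge at B4: IN[B4] = OUT[B3] = {a: ⊤, b: ⊤, c: ⊤, d: 0, e: ⊤, f: ⊤}

Answer: {a: ⊤, b: ⊤, c: ⊤, d: 0, e: ⊤, f: ⊤}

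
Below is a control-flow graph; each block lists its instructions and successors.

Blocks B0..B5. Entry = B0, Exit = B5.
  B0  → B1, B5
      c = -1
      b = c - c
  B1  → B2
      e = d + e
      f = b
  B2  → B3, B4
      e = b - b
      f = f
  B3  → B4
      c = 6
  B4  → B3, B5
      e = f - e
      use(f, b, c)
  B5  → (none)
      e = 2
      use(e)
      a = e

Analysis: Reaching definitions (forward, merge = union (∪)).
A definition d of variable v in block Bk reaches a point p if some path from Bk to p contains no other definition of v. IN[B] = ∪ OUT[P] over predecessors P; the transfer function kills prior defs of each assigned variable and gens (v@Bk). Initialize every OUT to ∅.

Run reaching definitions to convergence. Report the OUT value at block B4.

Converged values:
  B0:  IN={}  OUT={b@B0, c@B0}
  B1:  IN={b@B0, c@B0}  OUT={b@B0, c@B0, e@B1, f@B1}
  B2:  IN={b@B0, c@B0, e@B1, f@B1}  OUT={b@B0, c@B0, e@B2, f@B2}
  B3:  IN={b@B0, c@B0, c@B3, e@B2, e@B4, f@B2}  OUT={b@B0, c@B3, e@B2, e@B4, f@B2}
  B4:  IN={b@B0, c@B0, c@B3, e@B2, e@B4, f@B2}  OUT={b@B0, c@B0, c@B3, e@B4, f@B2}
  B5:  IN={b@B0, c@B0, c@B3, e@B4, f@B2}  OUT={a@B5, b@B0, c@B0, c@B3, e@B5, f@B2}

Merge at B4: IN[B4] = OUT[B2] ⊔ OUT[B3] = {b@B0, c@B0, c@B3, e@B2, e@B4, f@B2}
Applying B4's transfer function to that IN value gives OUT[B4] (row B4 above).

Answer: {b@B0, c@B0, c@B3, e@B4, f@B2}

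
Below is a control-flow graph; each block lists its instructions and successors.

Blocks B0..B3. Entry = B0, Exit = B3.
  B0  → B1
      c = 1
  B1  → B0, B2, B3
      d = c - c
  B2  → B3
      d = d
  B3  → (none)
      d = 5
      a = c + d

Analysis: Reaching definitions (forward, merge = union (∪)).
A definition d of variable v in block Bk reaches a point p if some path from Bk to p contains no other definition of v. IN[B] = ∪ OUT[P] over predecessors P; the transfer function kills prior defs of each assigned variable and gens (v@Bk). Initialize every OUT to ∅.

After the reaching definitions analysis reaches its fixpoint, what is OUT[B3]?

Answer: {a@B3, c@B0, d@B3}

Working:
Per-block solution:
  B0: | IN={c@B0, d@B1} | OUT={c@B0, d@B1}
  B1: | IN={c@B0, d@B1} | OUT={c@B0, d@B1}
  B2: | IN={c@B0, d@B1} | OUT={c@B0, d@B2}
  B3: | IN={c@B0, d@B1, d@B2} | OUT={a@B3, c@B0, d@B3}

Merge at B3: IN[B3] = OUT[B1] ⊔ OUT[B2] = {c@B0, d@B1, d@B2}
Applying B3's transfer function to that IN value gives OUT[B3] (row B3 above).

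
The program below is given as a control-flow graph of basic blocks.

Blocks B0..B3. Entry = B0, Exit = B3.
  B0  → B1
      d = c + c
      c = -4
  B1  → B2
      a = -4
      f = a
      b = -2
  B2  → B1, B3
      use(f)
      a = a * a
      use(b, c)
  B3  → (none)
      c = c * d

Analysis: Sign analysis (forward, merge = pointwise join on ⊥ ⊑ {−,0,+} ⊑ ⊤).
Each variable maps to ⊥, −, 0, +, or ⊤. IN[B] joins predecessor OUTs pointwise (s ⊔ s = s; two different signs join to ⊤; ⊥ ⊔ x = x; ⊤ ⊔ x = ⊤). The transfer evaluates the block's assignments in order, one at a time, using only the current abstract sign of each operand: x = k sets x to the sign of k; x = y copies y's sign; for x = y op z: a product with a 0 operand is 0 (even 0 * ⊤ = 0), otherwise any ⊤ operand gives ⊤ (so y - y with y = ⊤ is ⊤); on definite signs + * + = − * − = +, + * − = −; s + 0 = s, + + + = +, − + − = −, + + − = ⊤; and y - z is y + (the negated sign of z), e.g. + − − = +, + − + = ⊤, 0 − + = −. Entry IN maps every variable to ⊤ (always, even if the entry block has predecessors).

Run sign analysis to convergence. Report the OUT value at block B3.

Answer: {a: +, b: -, c: ⊤, d: ⊤, e: ⊤, f: -}

Working:
Fixpoint table:
  B0:   IN=(all ⊤)   OUT={c:-; rest ⊤}
  B1:   IN={c:-; rest ⊤}   OUT={a:-, b:-, c:-, f:-; rest ⊤}
  B2:   IN={a:-, b:-, c:-, f:-; rest ⊤}   OUT={a:+, b:-, c:-, f:-; rest ⊤}
  B3:   IN={a:+, b:-, c:-, f:-; rest ⊤}   OUT={a:+, b:-, f:-; rest ⊤}

Merge at B3: IN[B3] = OUT[B2] = {a: +, b: -, c: -, d: ⊤, e: ⊤, f: -}
Applying B3's transfer function to that IN value gives OUT[B3] (row B3 above).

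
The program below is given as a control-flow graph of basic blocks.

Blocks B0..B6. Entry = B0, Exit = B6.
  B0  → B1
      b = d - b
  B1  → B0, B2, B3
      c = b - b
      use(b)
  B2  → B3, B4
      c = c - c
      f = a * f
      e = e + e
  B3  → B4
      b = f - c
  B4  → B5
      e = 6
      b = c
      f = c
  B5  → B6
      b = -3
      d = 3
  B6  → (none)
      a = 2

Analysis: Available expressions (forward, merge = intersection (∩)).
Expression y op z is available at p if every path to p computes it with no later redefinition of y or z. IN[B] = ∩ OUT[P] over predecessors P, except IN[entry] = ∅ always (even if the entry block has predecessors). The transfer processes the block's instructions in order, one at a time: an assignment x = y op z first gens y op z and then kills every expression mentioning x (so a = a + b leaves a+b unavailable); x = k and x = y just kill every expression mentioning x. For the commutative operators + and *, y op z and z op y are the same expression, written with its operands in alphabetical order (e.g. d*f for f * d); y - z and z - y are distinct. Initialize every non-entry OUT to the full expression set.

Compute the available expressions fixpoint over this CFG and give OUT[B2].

Per-block solution:
  B0:  IN={}  OUT={}
  B1:  IN={}  OUT={b-b}
  B2:  IN={b-b}  OUT={b-b}
  B3:  IN={b-b}  OUT={f-c}
  B4:  IN={}  OUT={}
  B5:  IN={}  OUT={}
  B6:  IN={}  OUT={}

Merge at B2: IN[B2] = OUT[B1] = {b-b}
Applying B2's transfer function to that IN value gives OUT[B2] (row B2 above).

Answer: {b-b}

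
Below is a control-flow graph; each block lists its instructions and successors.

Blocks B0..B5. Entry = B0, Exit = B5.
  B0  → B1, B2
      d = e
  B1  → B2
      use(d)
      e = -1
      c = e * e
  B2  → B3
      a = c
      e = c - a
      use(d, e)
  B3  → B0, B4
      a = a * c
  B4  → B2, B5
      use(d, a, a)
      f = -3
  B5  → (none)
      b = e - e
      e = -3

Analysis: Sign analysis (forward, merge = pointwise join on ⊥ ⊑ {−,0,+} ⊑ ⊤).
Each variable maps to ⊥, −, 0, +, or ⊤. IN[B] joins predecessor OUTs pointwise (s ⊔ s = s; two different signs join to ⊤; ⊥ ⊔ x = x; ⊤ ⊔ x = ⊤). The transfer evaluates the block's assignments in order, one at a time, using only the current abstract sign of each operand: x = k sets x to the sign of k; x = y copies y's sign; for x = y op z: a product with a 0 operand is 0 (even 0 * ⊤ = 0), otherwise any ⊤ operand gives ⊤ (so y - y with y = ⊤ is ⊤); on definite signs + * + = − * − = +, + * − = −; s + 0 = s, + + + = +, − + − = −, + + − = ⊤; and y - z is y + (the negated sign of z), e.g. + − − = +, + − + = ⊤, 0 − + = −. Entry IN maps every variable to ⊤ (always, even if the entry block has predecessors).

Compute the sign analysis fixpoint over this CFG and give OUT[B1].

Answer: {a: ⊤, b: ⊤, c: +, d: ⊤, e: -, f: ⊤}

Derivation:
Per-block solution:
  B0: | IN=(all ⊤) | OUT=(all ⊤)
  B1: | IN=(all ⊤) | OUT={c:+, e:-; rest ⊤}
  B2: | IN=(all ⊤) | OUT=(all ⊤)
  B3: | IN=(all ⊤) | OUT=(all ⊤)
  B4: | IN=(all ⊤) | OUT={f:-; rest ⊤}
  B5: | IN={f:-; rest ⊤} | OUT={e:-, f:-; rest ⊤}

Merge at B1: IN[B1] = OUT[B0] = {a: ⊤, b: ⊤, c: ⊤, d: ⊤, e: ⊤, f: ⊤}
Applying B1's transfer function to that IN value gives OUT[B1] (row B1 above).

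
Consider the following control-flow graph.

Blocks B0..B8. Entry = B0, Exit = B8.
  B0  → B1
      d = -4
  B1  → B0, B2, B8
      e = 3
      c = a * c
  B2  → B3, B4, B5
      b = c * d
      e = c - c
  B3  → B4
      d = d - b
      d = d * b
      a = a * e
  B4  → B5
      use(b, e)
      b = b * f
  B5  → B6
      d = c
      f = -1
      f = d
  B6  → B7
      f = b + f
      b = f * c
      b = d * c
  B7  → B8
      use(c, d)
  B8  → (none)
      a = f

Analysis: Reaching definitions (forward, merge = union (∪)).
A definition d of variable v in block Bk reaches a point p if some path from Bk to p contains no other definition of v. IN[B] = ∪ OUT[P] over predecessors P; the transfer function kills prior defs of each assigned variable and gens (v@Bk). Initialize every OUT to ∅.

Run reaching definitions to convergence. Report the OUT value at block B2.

Converged values:
  B0:  IN={c@B1, d@B0, e@B1}  OUT={c@B1, d@B0, e@B1}
  B1:  IN={c@B1, d@B0, e@B1}  OUT={c@B1, d@B0, e@B1}
  B2:  IN={c@B1, d@B0, e@B1}  OUT={b@B2, c@B1, d@B0, e@B2}
  B3:  IN={b@B2, c@B1, d@B0, e@B2}  OUT={a@B3, b@B2, c@B1, d@B3, e@B2}
  B4:  IN={a@B3, b@B2, c@B1, d@B0, d@B3, e@B2}  OUT={a@B3, b@B4, c@B1, d@B0, d@B3, e@B2}
  B5:  IN={a@B3, b@B2, b@B4, c@B1, d@B0, d@B3, e@B2}  OUT={a@B3, b@B2, b@B4, c@B1, d@B5, e@B2, f@B5}
  B6:  IN={a@B3, b@B2, b@B4, c@B1, d@B5, e@B2, f@B5}  OUT={a@B3, b@B6, c@B1, d@B5, e@B2, f@B6}
  B7:  IN={a@B3, b@B6, c@B1, d@B5, e@B2, f@B6}  OUT={a@B3, b@B6, c@B1, d@B5, e@B2, f@B6}
  B8:  IN={a@B3, b@B6, c@B1, d@B0, d@B5, e@B1, e@B2, f@B6}  OUT={a@B8, b@B6, c@B1, d@B0, d@B5, e@B1, e@B2, f@B6}

Merge at B2: IN[B2] = OUT[B1] = {c@B1, d@B0, e@B1}
Applying B2's transfer function to that IN value gives OUT[B2] (row B2 above).

Answer: {b@B2, c@B1, d@B0, e@B2}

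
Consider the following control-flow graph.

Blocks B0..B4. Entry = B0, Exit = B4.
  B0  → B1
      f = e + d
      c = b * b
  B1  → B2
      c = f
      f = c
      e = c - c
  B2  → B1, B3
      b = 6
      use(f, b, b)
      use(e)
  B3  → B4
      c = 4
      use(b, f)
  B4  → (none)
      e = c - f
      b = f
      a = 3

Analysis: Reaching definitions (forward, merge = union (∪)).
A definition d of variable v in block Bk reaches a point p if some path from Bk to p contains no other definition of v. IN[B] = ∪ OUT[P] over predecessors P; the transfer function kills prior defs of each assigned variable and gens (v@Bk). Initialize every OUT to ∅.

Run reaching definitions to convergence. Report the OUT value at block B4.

Per-block solution:
  B0:  IN={}  OUT={c@B0, f@B0}
  B1:  IN={b@B2, c@B0, c@B1, e@B1, f@B0, f@B1}  OUT={b@B2, c@B1, e@B1, f@B1}
  B2:  IN={b@B2, c@B1, e@B1, f@B1}  OUT={b@B2, c@B1, e@B1, f@B1}
  B3:  IN={b@B2, c@B1, e@B1, f@B1}  OUT={b@B2, c@B3, e@B1, f@B1}
  B4:  IN={b@B2, c@B3, e@B1, f@B1}  OUT={a@B4, b@B4, c@B3, e@B4, f@B1}

Merge at B4: IN[B4] = OUT[B3] = {b@B2, c@B3, e@B1, f@B1}
Applying B4's transfer function to that IN value gives OUT[B4] (row B4 above).

Answer: {a@B4, b@B4, c@B3, e@B4, f@B1}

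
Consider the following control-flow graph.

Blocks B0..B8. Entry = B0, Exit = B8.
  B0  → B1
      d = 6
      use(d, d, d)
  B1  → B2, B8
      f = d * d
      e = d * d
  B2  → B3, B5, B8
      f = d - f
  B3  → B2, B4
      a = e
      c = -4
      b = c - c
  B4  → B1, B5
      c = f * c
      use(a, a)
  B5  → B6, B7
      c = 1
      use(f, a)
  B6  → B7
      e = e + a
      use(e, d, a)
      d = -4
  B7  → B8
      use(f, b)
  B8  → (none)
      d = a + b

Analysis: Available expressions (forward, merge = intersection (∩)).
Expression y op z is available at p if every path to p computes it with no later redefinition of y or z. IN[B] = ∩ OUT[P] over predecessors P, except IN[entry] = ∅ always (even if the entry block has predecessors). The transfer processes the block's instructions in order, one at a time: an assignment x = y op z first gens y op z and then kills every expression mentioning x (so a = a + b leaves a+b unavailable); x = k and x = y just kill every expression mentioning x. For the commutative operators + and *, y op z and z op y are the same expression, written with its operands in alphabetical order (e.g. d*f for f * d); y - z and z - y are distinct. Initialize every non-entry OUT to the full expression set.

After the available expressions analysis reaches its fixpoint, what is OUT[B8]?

Answer: {a+b}

Working:
Per-block solution:
  B0: | IN={} | OUT={}
  B1: | IN={} | OUT={d*d}
  B2: | IN={d*d} | OUT={d*d}
  B3: | IN={d*d} | OUT={c-c, d*d}
  B4: | IN={c-c, d*d} | OUT={d*d}
  B5: | IN={d*d} | OUT={d*d}
  B6: | IN={d*d} | OUT={}
  B7: | IN={} | OUT={}
  B8: | IN={} | OUT={a+b}

Merge at B8: IN[B8] = OUT[B1] ∩ OUT[B2] ∩ OUT[B7] = {}
Applying B8's transfer function to that IN value gives OUT[B8] (row B8 above).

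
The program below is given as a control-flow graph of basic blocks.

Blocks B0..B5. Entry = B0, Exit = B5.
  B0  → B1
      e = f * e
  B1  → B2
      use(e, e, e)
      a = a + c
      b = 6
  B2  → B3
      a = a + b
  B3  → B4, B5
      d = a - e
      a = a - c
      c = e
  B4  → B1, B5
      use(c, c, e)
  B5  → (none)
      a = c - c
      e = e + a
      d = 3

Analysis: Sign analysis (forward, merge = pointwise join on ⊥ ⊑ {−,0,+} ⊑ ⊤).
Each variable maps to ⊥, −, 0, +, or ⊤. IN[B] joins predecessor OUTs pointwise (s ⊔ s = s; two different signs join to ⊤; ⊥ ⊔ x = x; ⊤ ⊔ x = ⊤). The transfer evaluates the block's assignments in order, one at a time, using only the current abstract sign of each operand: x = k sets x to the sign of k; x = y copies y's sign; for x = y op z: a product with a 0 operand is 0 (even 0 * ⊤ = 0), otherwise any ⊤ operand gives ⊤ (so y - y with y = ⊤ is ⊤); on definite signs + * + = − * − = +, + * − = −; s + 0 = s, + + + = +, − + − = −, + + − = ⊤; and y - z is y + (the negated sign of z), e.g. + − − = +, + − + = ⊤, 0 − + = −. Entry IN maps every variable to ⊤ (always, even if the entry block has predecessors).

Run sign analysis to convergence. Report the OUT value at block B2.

Answer: {a: ⊤, b: +, c: ⊤, d: ⊤, e: ⊤, f: ⊤}

Working:
Converged values:
  B0:  IN=(all ⊤)  OUT=(all ⊤)
  B1:  IN=(all ⊤)  OUT={b:+; rest ⊤}
  B2:  IN={b:+; rest ⊤}  OUT={b:+; rest ⊤}
  B3:  IN={b:+; rest ⊤}  OUT={b:+; rest ⊤}
  B4:  IN={b:+; rest ⊤}  OUT={b:+; rest ⊤}
  B5:  IN={b:+; rest ⊤}  OUT={b:+, d:+; rest ⊤}

Merge at B2: IN[B2] = OUT[B1] = {a: ⊤, b: +, c: ⊤, d: ⊤, e: ⊤, f: ⊤}
Applying B2's transfer function to that IN value gives OUT[B2] (row B2 above).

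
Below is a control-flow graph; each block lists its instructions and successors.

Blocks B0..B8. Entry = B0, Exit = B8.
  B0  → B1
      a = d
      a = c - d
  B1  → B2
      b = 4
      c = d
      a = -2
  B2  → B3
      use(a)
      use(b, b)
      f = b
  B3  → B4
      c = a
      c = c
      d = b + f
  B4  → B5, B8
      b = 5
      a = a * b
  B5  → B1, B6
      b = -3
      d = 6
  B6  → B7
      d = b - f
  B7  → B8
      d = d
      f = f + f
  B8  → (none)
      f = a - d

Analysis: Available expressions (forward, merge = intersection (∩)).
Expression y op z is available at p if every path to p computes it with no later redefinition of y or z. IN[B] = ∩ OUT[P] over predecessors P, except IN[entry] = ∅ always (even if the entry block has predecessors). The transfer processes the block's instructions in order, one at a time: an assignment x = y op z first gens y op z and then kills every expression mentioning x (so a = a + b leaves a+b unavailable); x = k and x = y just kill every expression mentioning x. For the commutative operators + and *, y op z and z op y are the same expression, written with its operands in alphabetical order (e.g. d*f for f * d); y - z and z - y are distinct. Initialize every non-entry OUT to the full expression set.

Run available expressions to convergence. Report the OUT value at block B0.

Per-block solution:
  B0:  IN={}  OUT={c-d}
  B1:  IN={}  OUT={}
  B2:  IN={}  OUT={}
  B3:  IN={}  OUT={b+f}
  B4:  IN={b+f}  OUT={}
  B5:  IN={}  OUT={}
  B6:  IN={}  OUT={b-f}
  B7:  IN={b-f}  OUT={}
  B8:  IN={}  OUT={a-d}

B0 is the boundary node: IN[B0] = {}
Applying B0's transfer function to that IN value gives OUT[B0] (row B0 above).

Answer: {c-d}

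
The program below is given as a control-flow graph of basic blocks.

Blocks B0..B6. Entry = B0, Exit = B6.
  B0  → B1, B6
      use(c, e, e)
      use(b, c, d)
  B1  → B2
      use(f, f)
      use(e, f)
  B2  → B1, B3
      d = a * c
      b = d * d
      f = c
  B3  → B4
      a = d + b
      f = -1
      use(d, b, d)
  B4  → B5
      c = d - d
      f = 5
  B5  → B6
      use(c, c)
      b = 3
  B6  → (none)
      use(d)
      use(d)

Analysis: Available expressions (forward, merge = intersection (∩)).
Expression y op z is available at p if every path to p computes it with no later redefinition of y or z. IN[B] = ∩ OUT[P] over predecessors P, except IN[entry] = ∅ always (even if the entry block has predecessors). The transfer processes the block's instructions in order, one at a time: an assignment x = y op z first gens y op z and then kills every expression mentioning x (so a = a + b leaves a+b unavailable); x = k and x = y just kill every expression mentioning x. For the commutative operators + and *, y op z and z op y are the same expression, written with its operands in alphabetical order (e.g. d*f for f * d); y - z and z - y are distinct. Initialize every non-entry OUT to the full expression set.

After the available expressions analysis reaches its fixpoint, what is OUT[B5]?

Per-block solution:
  B0:   IN={}   OUT={}
  B1:   IN={}   OUT={}
  B2:   IN={}   OUT={a*c, d*d}
  B3:   IN={a*c, d*d}   OUT={b+d, d*d}
  B4:   IN={b+d, d*d}   OUT={b+d, d*d, d-d}
  B5:   IN={b+d, d*d, d-d}   OUT={d*d, d-d}
  B6:   IN={}   OUT={}

Merge at B5: IN[B5] = OUT[B4] = {b+d, d*d, d-d}
Applying B5's transfer function to that IN value gives OUT[B5] (row B5 above).

Answer: {d*d, d-d}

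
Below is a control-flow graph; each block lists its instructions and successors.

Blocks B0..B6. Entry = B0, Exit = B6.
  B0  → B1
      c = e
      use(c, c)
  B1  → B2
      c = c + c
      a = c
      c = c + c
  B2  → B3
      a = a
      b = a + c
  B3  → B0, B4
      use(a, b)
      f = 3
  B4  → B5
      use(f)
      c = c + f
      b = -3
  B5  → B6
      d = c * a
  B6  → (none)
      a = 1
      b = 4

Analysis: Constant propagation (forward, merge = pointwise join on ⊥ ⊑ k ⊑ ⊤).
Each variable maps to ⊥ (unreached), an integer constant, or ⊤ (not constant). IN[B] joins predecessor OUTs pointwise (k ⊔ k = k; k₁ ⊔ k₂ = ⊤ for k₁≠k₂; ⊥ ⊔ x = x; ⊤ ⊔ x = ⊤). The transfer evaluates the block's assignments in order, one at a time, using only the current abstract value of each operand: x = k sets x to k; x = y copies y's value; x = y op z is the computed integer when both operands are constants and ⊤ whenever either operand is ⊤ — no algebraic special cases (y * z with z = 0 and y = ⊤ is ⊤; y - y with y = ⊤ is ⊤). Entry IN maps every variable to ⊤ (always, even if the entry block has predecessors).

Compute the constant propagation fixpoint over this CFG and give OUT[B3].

Per-block solution:
  B0:   IN=(all ⊤)   OUT=(all ⊤)
  B1:   IN=(all ⊤)   OUT=(all ⊤)
  B2:   IN=(all ⊤)   OUT=(all ⊤)
  B3:   IN=(all ⊤)   OUT={f:3; rest ⊤}
  B4:   IN={f:3; rest ⊤}   OUT={b:-3, f:3; rest ⊤}
  B5:   IN={b:-3, f:3; rest ⊤}   OUT={b:-3, f:3; rest ⊤}
  B6:   IN={b:-3, f:3; rest ⊤}   OUT={a:1, b:4, f:3; rest ⊤}

Merge at B3: IN[B3] = OUT[B2] = {a: ⊤, b: ⊤, c: ⊤, d: ⊤, e: ⊤, f: ⊤}
Applying B3's transfer function to that IN value gives OUT[B3] (row B3 above).

Answer: {a: ⊤, b: ⊤, c: ⊤, d: ⊤, e: ⊤, f: 3}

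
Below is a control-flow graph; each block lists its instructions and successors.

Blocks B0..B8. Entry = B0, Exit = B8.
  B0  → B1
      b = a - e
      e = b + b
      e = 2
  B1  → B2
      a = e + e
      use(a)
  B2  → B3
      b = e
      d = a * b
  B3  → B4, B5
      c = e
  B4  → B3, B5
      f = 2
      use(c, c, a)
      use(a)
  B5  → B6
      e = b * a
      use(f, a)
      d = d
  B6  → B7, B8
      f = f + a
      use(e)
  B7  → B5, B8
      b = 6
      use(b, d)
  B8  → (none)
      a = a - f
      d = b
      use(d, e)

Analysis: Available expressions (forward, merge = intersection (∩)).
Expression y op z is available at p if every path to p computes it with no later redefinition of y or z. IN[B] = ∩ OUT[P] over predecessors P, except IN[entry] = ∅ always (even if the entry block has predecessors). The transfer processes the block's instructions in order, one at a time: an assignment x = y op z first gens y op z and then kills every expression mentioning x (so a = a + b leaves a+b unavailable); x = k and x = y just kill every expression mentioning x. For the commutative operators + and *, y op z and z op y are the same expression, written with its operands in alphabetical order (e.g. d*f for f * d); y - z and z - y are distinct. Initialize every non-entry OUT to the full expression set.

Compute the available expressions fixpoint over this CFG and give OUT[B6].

Fixpoint table:
  B0:   IN={}   OUT={b+b}
  B1:   IN={b+b}   OUT={b+b, e+e}
  B2:   IN={b+b, e+e}   OUT={a*b, e+e}
  B3:   IN={a*b, e+e}   OUT={a*b, e+e}
  B4:   IN={a*b, e+e}   OUT={a*b, e+e}
  B5:   IN={}   OUT={a*b}
  B6:   IN={a*b}   OUT={a*b}
  B7:   IN={a*b}   OUT={}
  B8:   IN={}   OUT={}

Merge at B6: IN[B6] = OUT[B5] = {a*b}
Applying B6's transfer function to that IN value gives OUT[B6] (row B6 above).

Answer: {a*b}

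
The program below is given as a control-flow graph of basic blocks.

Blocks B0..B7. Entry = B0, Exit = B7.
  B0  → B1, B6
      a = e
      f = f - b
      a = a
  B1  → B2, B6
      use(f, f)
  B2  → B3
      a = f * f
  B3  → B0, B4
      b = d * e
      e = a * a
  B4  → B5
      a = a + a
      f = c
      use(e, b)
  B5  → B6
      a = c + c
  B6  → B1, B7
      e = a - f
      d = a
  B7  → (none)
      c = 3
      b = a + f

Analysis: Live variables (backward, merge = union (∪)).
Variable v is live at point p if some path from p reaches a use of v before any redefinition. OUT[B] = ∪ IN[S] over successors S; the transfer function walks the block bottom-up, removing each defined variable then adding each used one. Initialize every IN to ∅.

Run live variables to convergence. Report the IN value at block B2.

Answer: {c, d, e, f}

Trace:
Per-block solution:
  B0:  IN={b, c, d, e, f}  OUT={a, c, d, e, f}
  B1:  IN={a, c, d, e, f}  OUT={a, c, d, e, f}
  B2:  IN={c, d, e, f}  OUT={a, c, d, e, f}
  B3:  IN={a, c, d, e, f}  OUT={a, b, c, d, e, f}
  B4:  IN={a, b, c, e}  OUT={c, f}
  B5:  IN={c, f}  OUT={a, c, f}
  B6:  IN={a, c, f}  OUT={a, c, d, e, f}
  B7:  IN={a, f}  OUT={}

Merge at B2: OUT[B2] = IN[B3] = {a, c, d, e, f}
Applying B2's transfer function to that OUT value gives IN[B2] (row B2 above).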